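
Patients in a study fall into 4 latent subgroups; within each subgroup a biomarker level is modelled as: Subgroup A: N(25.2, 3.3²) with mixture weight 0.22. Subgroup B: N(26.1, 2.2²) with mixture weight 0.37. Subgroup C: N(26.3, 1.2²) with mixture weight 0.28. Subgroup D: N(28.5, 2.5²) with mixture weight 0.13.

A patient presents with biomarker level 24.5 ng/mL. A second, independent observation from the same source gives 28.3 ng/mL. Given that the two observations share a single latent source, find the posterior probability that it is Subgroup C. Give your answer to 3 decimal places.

Apply Bayes' rule: the posterior for each component is proportional to its prior times its likelihood at x.
Since both observations come from the same component, the likelihood for component k is f_k(x₁)·f_k(x₂).
  f_A = [(1/(3.3·√(2π)))·exp(−(24.5−25.2)²/(2·3.3²)) = 0.120892·exp(-0.02250) = 0.118202] × [0.0777628] = 0.00919174
  f_B = [(1/(2.2·√(2π)))·exp(−(24.5−26.1)²/(2·2.2²)) = 0.181337·exp(-0.26446) = 0.139198] × [0.109987] = 0.0153099
  f_C = [(1/(1.2·√(2π)))·exp(−(24.5−26.3)²/(2·1.2²)) = 0.332452·exp(-1.12500) = 0.107931] × [0.0828976] = 0.00894725
  f_D = [(1/(2.5·√(2π)))·exp(−(24.5−28.5)²/(2·2.5²)) = 0.159577·exp(-1.28000) = 0.0443683] × [0.159067] = 0.00705754
Unnormalised posteriors:
  P(Z=A)·f_A = 0.22 × 0.00919174 = 0.00202218
  P(Z=B)·f_B = 0.37 × 0.0153099 = 0.00566467
  P(Z=C)·f_C = 0.28 × 0.00894725 = 0.00250523
  P(Z=D)·f_D = 0.13 × 0.00705754 = 0.00091748
Denominator: 0.00202218 + 0.00566467 + 0.00250523 + 0.00091748 = 0.0111096
Responsibility of Subgroup C: 0.00250523 / 0.0111096 ≈ 0.226

0.226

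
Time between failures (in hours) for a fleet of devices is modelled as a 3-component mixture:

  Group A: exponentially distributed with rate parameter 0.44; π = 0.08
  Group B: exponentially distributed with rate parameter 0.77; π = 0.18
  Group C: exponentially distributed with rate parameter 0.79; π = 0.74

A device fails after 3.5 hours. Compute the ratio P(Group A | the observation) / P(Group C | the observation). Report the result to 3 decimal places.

Since P(k|x) ∝ π_k f_k(x), the posterior odds are π_i f_i(x) / (π_j f_j(x)).
Exponential densities:
  p_A = 0.0943277
  p_B = 0.0520076
  p_C = 0.0497511
Odds = (0.08/0.74) × (0.0943277/0.0497511) = 0.108108 × 1.89599 ≈ 0.205

0.205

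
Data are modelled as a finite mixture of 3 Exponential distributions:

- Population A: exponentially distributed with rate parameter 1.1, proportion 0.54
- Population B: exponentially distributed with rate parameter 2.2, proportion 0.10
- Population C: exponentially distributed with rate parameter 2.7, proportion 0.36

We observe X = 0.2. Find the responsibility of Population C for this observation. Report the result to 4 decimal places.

Posterior ∝ prior × likelihood, so P(k | x) ∝ π_k f_k(x); normalise over all components.
Evaluate each component's likelihood at the observed value:
  p_A = 0.882771
  p_B = 1.41688
  p_C = 1.57342
Weight by the priors:
  π_A·p_A = 0.54 × 0.882771 = 0.476696
  π_B·p_B = 0.10 × 1.41688 = 0.141688
  π_C·p_C = 0.36 × 1.57342 = 0.566431
Evidence: 0.476696 + 0.141688 + 0.566431 = 1.18482
P(Population C | the observation) ≈ 0.4781

0.4781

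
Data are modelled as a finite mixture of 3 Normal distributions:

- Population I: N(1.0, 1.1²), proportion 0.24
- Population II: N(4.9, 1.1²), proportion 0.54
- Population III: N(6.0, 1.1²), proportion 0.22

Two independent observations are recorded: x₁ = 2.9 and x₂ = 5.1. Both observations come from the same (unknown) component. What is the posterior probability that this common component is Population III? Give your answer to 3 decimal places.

0.028

P(component k | x) = P(Z=k)·f_k(x) / marginal(x), where marginal(x) = Σ_j P(Z=j)·f_j(x).
Since both observations come from the same component, the likelihood for component k is f_k(x₁)·f_k(x₂).
  L_I = [0.0815952] × [0.000348968] = 2.84741e-05
  L_II = [0.0694505] × [0.356729] = 0.024775
  L_III = [0.00683757] × [0.25951] = 0.00177442
Multiply by the mixture weights:
  P(Z=I)·L_I = 0.24 × 2.84741e-05 = 6.8338e-06
  P(Z=II)·L_II = 0.54 × 0.024775 = 0.0133785
  P(Z=III)·L_III = 0.22 × 0.00177442 = 0.000390372
Marginal: 6.8338e-06 + 0.0133785 + 0.000390372 = 0.0137757
P(Population III | data) = 0.000390372 / 0.0137757 ≈ 0.028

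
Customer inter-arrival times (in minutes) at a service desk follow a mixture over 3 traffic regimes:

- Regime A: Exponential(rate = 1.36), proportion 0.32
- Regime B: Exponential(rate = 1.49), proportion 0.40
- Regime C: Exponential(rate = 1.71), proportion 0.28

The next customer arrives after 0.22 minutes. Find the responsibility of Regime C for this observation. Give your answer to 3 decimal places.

0.304

The responsibility of component k is π_k f_k(x) divided by Σ_j π_j f_j(x).
Exponential densities:
  f_A = 1.00832
  f_B = 1.07356
  f_C = 1.17386
Unnormalised posteriors:
  π_A·f_A = 0.32 × 1.00832 = 0.322662
  π_B·f_B = 0.40 × 1.07356 = 0.429422
  π_C·f_C = 0.28 × 1.17386 = 0.328679
Evidence: 0.322662 + 0.429422 + 0.328679 = 1.08076
So the posterior for Regime C is 0.328679 / 1.08076 ≈ 0.304.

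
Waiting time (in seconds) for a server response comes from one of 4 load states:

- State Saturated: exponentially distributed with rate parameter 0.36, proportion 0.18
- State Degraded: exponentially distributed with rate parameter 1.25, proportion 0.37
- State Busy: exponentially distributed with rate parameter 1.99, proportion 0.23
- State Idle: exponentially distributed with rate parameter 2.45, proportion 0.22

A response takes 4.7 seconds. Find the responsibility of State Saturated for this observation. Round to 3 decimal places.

Posterior ∝ prior × likelihood, so P(k | x) ∝ π_k f_k(x); normalise over all components.
Component likelihoods at x = 4.7 seconds:
  L_Saturated = 0.0662943
  L_Degraded = 0.00351099
  L_Busy = 0.000172543
  L_Idle = 2.44492e-05
Weight by the priors:
  π_Saturated·L_Saturated = 0.18 × 0.0662943 = 0.011933
  π_Degraded·L_Degraded = 0.37 × 0.00351099 = 0.00129907
  π_Busy·L_Busy = 0.23 × 0.000172543 = 3.96848e-05
  π_Idle·L_Idle = 0.22 × 2.44492e-05 = 5.37883e-06
Marginal: 0.011933 + 0.00129907 + 3.96848e-05 + 5.37883e-06 = 0.0132771
P(State Saturated | data) = 0.011933 / 0.0132771 ≈ 0.899

0.899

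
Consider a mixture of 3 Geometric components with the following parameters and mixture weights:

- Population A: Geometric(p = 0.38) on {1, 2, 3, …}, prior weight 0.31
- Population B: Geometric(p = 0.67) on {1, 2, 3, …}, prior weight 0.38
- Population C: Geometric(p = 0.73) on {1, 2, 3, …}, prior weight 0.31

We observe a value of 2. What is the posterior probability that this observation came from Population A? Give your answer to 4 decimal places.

Apply Bayes' rule: the posterior for each component is proportional to its prior times its likelihood at x.
Component likelihoods at x = 2:
  f_A = 0.2356
  f_B = 0.2211
  f_C = 0.1971
Unnormalised posteriors:
  π_A·f_A = 0.31 × 0.2356 = 0.073036
  π_B·f_B = 0.38 × 0.2211 = 0.084018
  π_C·f_C = 0.31 × 0.1971 = 0.061101
Sum: 0.073036 + 0.084018 + 0.061101 = 0.218155
Responsibility of Population A: 0.073036 / 0.218155 ≈ 0.3348

0.3348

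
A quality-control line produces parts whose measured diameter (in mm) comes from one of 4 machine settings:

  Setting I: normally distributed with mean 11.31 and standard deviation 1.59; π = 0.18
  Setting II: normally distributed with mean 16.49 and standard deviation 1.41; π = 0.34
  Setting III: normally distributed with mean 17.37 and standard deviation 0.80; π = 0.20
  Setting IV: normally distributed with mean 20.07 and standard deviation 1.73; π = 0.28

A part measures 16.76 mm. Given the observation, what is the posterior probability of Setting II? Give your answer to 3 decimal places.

Posterior ∝ prior × likelihood, so P(k | x) ∝ P(Z=k) f_k(x); normalise over all components.
Evaluate each component's likelihood at the observed value:
  p_I = (1/(1.59·√(2π)))·exp(−(16.76−11.31)²/(2·1.59²)) = 0.250907·exp(-5.87447) = 0.000705119
  p_II = (1/(1.41·√(2π)))·exp(−(16.76−16.49)²/(2·1.41²)) = 0.282938·exp(-0.01833) = 0.277798
  p_III = (1/(0.80·√(2π)))·exp(−(16.76−17.37)²/(2·0.80²)) = 0.498678·exp(-0.29070) = 0.37288
  p_IV = (1/(1.73·√(2π)))·exp(−(16.76−20.07)²/(2·1.73²)) = 0.230602·exp(-1.83035) = 0.0369789
Unnormalised posteriors:
  P(Z=I)·p_I = 0.18 × 0.000705119 = 0.000126921
  P(Z=II)·p_II = 0.34 × 0.277798 = 0.0944512
  P(Z=III)·p_III = 0.20 × 0.37288 = 0.074576
  P(Z=IV)·p_IV = 0.28 × 0.0369789 = 0.0103541
Sum: 0.000126921 + 0.0944512 + 0.074576 + 0.0103541 = 0.179508
Responsibility of Setting II: 0.0944512 / 0.179508 ≈ 0.526

0.526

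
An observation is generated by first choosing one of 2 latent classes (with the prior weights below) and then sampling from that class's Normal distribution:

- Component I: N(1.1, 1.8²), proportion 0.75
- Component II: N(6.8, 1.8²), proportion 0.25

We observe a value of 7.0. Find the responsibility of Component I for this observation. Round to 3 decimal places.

0.014

Apply Bayes' rule: the posterior for each component is proportional to its prior times its likelihood at x.
Evaluate each component's likelihood at the observed value:
  L_I = (1/(1.8·√(2π)))·exp(−(7.0−1.1)²/(2·1.8²)) = 0.221635·exp(-5.37191) = 0.00102954
  L_II = (1/(1.8·√(2π)))·exp(−(7.0−6.8)²/(2·1.8²)) = 0.221635·exp(-0.00617) = 0.220271
Weight by the priors:
  P(Z=I)·L_I = 0.75 × 0.00102954 = 0.000772158
  P(Z=II)·L_II = 0.25 × 0.220271 = 0.0550677
Denominator: 0.000772158 + 0.0550677 = 0.0558398
So the posterior for Component I is 0.000772158 / 0.0558398 ≈ 0.014.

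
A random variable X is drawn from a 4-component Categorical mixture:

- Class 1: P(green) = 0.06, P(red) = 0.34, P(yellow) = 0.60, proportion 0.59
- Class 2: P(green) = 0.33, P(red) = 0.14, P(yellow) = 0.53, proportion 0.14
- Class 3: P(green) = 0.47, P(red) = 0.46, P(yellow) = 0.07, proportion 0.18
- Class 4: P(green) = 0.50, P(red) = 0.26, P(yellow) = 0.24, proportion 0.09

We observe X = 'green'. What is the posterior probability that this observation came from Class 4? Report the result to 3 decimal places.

0.213

The responsibility of component k is w_k f_k(x) divided by Σ_j w_j f_j(x).
Component likelihoods at x = 'green':
  p_1 = 0.06
  p_2 = 0.33
  p_3 = 0.47
  p_4 = 0.5
Prior × likelihood for each component:
  w_1·p_1 = 0.59 × 0.06 = 0.0354
  w_2·p_2 = 0.14 × 0.33 = 0.0462
  w_3·p_3 = 0.18 × 0.47 = 0.0846
  w_4·p_4 = 0.09 × 0.5 = 0.045
Marginal: 0.0354 + 0.0462 + 0.0846 + 0.045 = 0.2112
So the posterior for Class 4 is 0.045 / 0.2112 ≈ 0.213.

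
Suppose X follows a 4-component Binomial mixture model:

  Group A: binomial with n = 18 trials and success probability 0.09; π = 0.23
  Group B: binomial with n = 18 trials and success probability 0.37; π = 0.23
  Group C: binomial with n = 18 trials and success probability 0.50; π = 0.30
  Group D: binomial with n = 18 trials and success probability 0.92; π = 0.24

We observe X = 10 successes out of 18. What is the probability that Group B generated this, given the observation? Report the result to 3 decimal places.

0.193

P(component k | x) = π_k·f_k(x) / marginal(x), where marginal(x) = Σ_j π_j·f_j(x).
Component likelihoods at x = 10 successes out of 18:
  L_A = 7.17486e-07
  L_B = 0.0522155
  L_C = 0.166924
  L_D = 3.18901e-05
Weight by the priors:
  π_A·L_A = 0.23 × 7.17486e-07 = 1.65022e-07
  π_B·L_B = 0.23 × 0.0522155 = 0.0120096
  π_C·L_C = 0.30 × 0.166924 = 0.0500771
  π_D·L_D = 0.24 × 3.18901e-05 = 7.65362e-06
Denominator: 1.65022e-07 + 0.0120096 + 0.0500771 + 7.65362e-06 = 0.0620944
P(Group B | x) ≈ 0.193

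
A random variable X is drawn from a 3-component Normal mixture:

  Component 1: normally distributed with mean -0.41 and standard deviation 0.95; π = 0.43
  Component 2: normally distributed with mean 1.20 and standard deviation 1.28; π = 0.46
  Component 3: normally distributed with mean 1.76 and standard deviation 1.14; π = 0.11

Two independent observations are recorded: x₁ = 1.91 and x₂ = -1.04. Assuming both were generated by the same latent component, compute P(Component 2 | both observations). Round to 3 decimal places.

By Bayes' theorem, P(k | x) = w_k f_k(x) / Σ_j w_j f_j(x).
Since both observations come from the same component, the likelihood for component k is f_k(x₁)·f_k(x₂).
  p_1 = [0.0212886] × [0.337046] = 0.00717524
  p_2 = [0.267232] × [0.0674042] = 0.0180126
  p_3 = [0.346933] × [0.017141] = 0.0059468
Unnormalised posteriors:
  w_1·p_1 = 0.43 × 0.00717524 = 0.00308535
  w_2·p_2 = 0.46 × 0.0180126 = 0.00828577
  w_3·p_3 = 0.11 × 0.0059468 = 0.000654147
Normaliser: 0.00308535 + 0.00828577 + 0.000654147 = 0.0120253
P(Component 2 | x₁,x₂) = 0.00828577 / 0.0120253 ≈ 0.689

0.689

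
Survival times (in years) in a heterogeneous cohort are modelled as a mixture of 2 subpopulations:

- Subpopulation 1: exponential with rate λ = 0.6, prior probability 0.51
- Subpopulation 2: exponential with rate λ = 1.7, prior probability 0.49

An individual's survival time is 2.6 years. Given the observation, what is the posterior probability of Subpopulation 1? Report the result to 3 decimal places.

0.865

By Bayes' theorem, P(k | x) = w_k f_k(x) / Σ_j w_j f_j(x).
Component likelihoods at x = 2.6 years:
  p_1 = 0.126082
  p_2 = 0.0204582
Prior × likelihood for each component:
  w_1·p_1 = 0.51 × 0.126082 = 0.0643016
  w_2·p_2 = 0.49 × 0.0204582 = 0.0100245
Normaliser: 0.0643016 + 0.0100245 = 0.0743262
P(Subpopulation 1 | the observation) ≈ 0.865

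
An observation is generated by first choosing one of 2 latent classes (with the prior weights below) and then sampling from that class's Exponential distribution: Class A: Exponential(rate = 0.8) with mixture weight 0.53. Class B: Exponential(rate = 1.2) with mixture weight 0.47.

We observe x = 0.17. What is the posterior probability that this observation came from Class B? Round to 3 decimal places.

Posterior ∝ prior × likelihood, so P(k | x) ∝ w_k f_k(x); normalise over all components.
Component likelihoods at x = 0.17:
  f_A = 0.8·e^(−0.8·0.17) = 0.8·e^(−0.1360) = 0.698274
  f_B = 1.2·e^(−1.2·0.17) = 1.2·e^(−0.2040) = 0.978555
Prior × likelihood for each component:
  w_A·f_A = 0.53 × 0.698274 = 0.370085
  w_B·f_B = 0.47 × 0.978555 = 0.459921
Normaliser: 0.370085 + 0.459921 = 0.830006
So the posterior for Class B is 0.459921 / 0.830006 ≈ 0.554.

0.554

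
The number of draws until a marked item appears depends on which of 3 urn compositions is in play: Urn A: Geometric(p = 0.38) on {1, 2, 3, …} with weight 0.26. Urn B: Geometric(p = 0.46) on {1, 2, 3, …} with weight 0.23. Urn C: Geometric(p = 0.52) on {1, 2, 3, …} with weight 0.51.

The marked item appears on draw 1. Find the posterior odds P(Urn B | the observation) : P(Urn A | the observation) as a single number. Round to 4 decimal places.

Since P(k|x) ∝ P(Z=k) f_k(x), the posterior odds are P(Z=i) f_i(x) / (P(Z=j) f_j(x)).
Evaluate each component's likelihood at the observed value:
  f_A = 0.38
  f_B = 0.46
  f_C = 0.52
0.1058 / 0.0988 ≈ 1.0709

1.0709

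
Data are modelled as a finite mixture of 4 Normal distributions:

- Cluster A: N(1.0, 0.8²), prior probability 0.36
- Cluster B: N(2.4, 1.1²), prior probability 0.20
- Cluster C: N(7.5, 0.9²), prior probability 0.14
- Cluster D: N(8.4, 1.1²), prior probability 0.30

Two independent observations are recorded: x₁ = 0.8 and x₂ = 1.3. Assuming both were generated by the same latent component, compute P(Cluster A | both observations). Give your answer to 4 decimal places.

By Bayes' theorem, P(k | x) = π_k f_k(x) / Σ_j π_j f_j(x).
Since both observations come from the same component, the likelihood for component k is f_k(x₁)·f_k(x₂).
  f_A = [(1/(0.8·√(2π)))·exp(−(0.8−1.0)²/(2·0.8²)) = 0.498678·exp(-0.03125) = 0.483335] × [0.464819] = 0.224663
  f_B = [(1/(1.1·√(2π)))·exp(−(0.8−2.4)²/(2·1.1²)) = 0.362675·exp(-1.05785) = 0.125921] × [0.219973] = 0.0276993
  f_C = [(1/(0.9·√(2π)))·exp(−(0.8−7.5)²/(2·0.9²)) = 0.443269·exp(-27.70988) = 4.09658e-13] × [2.19562e-11] = 8.99451e-24
  f_D = [(1/(1.1·√(2π)))·exp(−(0.8−8.4)²/(2·1.1²)) = 0.362675·exp(-23.86777) = 1.56271e-11] × [3.25771e-10] = 5.09084e-21
Multiply by the mixture weights:
  π_A·f_A = 0.36 × 0.224663 = 0.0808788
  π_B·f_B = 0.20 × 0.0276993 = 0.00553986
  π_C·f_C = 0.14 × 8.99451e-24 = 1.25923e-24
  π_D·f_D = 0.30 × 5.09084e-21 = 1.52725e-21
Evidence: 0.0808788 + 0.00553986 + 1.25923e-24 + 1.52725e-21 = 0.0864186
P(Cluster A | x₁,x₂) ≈ 0.9359

0.9359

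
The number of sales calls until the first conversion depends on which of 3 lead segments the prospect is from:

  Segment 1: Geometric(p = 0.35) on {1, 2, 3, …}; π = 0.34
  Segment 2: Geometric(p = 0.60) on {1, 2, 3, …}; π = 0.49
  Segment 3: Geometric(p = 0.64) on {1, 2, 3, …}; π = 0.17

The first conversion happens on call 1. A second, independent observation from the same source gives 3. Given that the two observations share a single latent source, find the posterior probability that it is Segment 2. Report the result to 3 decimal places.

Posterior ∝ prior × likelihood, so P(k | x) ∝ P(Z=k) f_k(x); normalise over all components.
Since both observations come from the same component, the likelihood for component k is f_k(x₁)·f_k(x₂).
  f_1 = [0.35·(1−0.35)^0 = 0.35·1 = 0.35] × [0.147875] = 0.0517562
  f_2 = [0.60·(1−0.60)^0 = 0.60·1 = 0.6] × [0.096] = 0.0576
  f_3 = [0.64·(1−0.64)^0 = 0.64·1 = 0.64] × [0.082944] = 0.0530842
Multiply by the mixture weights:
  P(Z=1)·f_1 = 0.34 × 0.0517562 = 0.0175971
  P(Z=2)·f_2 = 0.49 × 0.0576 = 0.028224
  P(Z=3)·f_3 = 0.17 × 0.0530842 = 0.00902431
Sum: 0.0175971 + 0.028224 + 0.00902431 = 0.0548454
Responsibility of Segment 2: 0.028224 / 0.0548454 ≈ 0.515

0.515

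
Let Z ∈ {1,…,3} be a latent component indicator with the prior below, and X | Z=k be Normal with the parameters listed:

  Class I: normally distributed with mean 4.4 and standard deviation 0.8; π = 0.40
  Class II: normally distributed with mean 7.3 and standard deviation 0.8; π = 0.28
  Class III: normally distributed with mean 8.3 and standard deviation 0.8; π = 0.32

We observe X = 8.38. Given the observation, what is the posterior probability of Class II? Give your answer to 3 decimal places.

0.261

P(component k | x) = P(Z=k)·f_k(x) / marginal(x), where marginal(x) = Σ_j P(Z=j)·f_j(x).
Evaluate each component's likelihood at the observed value:
  p_I = 2.10518e-06
  p_II = 0.200479
  p_III = 0.496191
Multiply by the mixture weights:
  P(Z=I)·p_I = 0.40 × 2.10518e-06 = 8.42074e-07
  P(Z=II)·p_II = 0.28 × 0.200479 = 0.0561342
  P(Z=III)·p_III = 0.32 × 0.496191 = 0.158781
Evidence: 8.42074e-07 + 0.0561342 + 0.158781 = 0.214916
P(Class II | x) = 0.0561342 / 0.214916 ≈ 0.261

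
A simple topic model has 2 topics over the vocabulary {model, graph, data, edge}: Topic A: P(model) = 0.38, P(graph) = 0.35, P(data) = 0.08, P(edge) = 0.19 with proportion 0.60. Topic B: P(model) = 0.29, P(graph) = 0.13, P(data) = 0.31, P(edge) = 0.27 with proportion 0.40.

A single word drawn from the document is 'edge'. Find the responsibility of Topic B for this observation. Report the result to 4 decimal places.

0.4865

Posterior ∝ prior × likelihood, so P(k | x) ∝ P(Z=k) f_k(x); normalise over all components.
Evaluate each component's likelihood at the observed value:
  p_A = 0.19
  p_B = 0.27
Prior × likelihood for each component:
  P(Z=A)·p_A = 0.60 × 0.19 = 0.114
  P(Z=B)·p_B = 0.40 × 0.27 = 0.108
Sum: 0.114 + 0.108 = 0.222
P(Topic B | x) ≈ 0.4865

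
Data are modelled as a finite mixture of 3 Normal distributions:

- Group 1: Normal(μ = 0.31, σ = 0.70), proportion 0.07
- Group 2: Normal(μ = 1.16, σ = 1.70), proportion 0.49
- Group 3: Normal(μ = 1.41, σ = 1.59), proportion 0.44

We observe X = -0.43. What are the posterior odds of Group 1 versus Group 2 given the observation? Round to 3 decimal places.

Only the two components matter; the odds are (P(Z=i) f_i(x)) / (P(Z=j) f_j(x)).
Evaluate each component's likelihood at the observed value:
  p_1 = 0.325941
  p_2 = 0.151533
  p_3 = 0.128443
Odds = (0.07/0.49) × (0.325941/0.151533) = 0.142857 × 2.15096 ≈ 0.307

0.307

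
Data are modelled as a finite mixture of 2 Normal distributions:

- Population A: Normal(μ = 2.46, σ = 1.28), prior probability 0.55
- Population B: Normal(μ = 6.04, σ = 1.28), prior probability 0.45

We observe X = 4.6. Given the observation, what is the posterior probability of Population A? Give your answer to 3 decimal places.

0.363

Posterior ∝ prior × likelihood, so P(k | x) ∝ π_k f_k(x); normalise over all components.
Evaluate each component's likelihood at the observed value:
  L_A = 0.0770438
  L_B = 0.165529
Unnormalised posteriors:
  π_A·L_A = 0.55 × 0.0770438 = 0.0423741
  π_B·L_B = 0.45 × 0.165529 = 0.0744879
Evidence: 0.0423741 + 0.0744879 = 0.116862
So the posterior for Population A is 0.0423741 / 0.116862 ≈ 0.363.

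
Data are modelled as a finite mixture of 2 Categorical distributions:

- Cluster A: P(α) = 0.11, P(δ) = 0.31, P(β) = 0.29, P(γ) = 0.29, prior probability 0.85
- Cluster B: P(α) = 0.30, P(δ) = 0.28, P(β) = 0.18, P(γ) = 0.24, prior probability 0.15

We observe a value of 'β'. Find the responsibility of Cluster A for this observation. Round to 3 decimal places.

0.901

By Bayes' theorem, P(k | x) = w_k f_k(x) / Σ_j w_j f_j(x).
Component likelihoods at x = 'β':
  f_A = 0.29
  f_B = 0.18
Unnormalised posteriors:
  w_A·f_A = 0.85 × 0.29 = 0.2465
  w_B·f_B = 0.15 × 0.18 = 0.027
Marginal: 0.2465 + 0.027 = 0.2735
P(Cluster A | the observation) = 0.2465 / 0.2735 ≈ 0.901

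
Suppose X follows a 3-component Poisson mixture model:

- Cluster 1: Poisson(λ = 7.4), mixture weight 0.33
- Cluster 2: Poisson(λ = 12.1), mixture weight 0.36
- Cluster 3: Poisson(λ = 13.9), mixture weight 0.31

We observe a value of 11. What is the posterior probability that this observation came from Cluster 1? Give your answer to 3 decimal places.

0.214

Posterior ∝ prior × likelihood, so P(k | x) ∝ π_k f_k(x); normalise over all components.
Poisson probabilities:
  L_1 = e^(−7.4)·7.4^11/11! = 0.0557974
  L_2 = e^(−12.1)·12.1^11/11! = 0.113376
  L_3 = e^(−13.9)·13.9^11/11! = 0.0861616
Multiply by the mixture weights:
  π_1·L_1 = 0.33 × 0.0557974 = 0.0184131
  π_2·L_2 = 0.36 × 0.113376 = 0.0408153
  π_3·L_3 = 0.31 × 0.0861616 = 0.0267101
Sum: 0.0184131 + 0.0408153 + 0.0267101 = 0.0859385
So the posterior for Cluster 1 is 0.0184131 / 0.0859385 ≈ 0.214.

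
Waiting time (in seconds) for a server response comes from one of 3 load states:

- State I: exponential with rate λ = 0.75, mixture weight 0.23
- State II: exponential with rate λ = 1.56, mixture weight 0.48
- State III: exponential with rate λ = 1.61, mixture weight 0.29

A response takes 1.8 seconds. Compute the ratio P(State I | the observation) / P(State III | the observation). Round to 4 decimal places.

1.7372

Since P(k|x) ∝ w_k f_k(x), the posterior odds are w_i f_i(x) / (w_j f_j(x)).
Component likelihoods at x = 1.8 seconds:
  f_I = 0.75·e^(−0.75·1.8) = 0.75·e^(−1.3500) = 0.19443
  f_II = 1.56·e^(−1.56·1.8) = 1.56·e^(−2.8080) = 0.0941078
  f_III = 1.61·e^(−1.61·1.8) = 1.61·e^(−2.8980) = 0.0887647
Odds = (0.23/0.29) × (0.19443/0.0887647) = 0.793103 × 2.1904 ≈ 1.7372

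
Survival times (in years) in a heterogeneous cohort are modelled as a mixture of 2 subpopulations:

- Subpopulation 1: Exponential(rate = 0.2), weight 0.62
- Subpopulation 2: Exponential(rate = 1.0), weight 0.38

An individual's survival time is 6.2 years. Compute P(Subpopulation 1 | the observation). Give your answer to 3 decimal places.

0.979

By Bayes' theorem, P(k | x) = w_k f_k(x) / Σ_j w_j f_j(x).
Component likelihoods at x = 6.2 years:
  L_1 = 0.2·e^(−0.2·6.2) = 0.2·e^(−1.2400) = 0.0578768
  L_2 = 1.0·e^(−1.0·6.2) = 1.0·e^(−6.2000) = 0.00202943
Prior × likelihood for each component:
  w_1·L_1 = 0.62 × 0.0578768 = 0.0358836
  w_2·L_2 = 0.38 × 0.00202943 = 0.000771184
Denominator: 0.0358836 + 0.000771184 = 0.0366548
P(Subpopulation 1 | data) ≈ 0.979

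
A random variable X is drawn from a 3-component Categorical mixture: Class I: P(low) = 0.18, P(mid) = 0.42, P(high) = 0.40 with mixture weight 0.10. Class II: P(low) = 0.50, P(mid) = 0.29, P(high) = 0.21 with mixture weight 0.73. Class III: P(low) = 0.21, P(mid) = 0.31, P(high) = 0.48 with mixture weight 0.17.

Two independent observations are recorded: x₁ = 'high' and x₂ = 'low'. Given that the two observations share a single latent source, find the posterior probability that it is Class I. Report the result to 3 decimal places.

Posterior ∝ prior × likelihood, so P(k | x) ∝ π_k f_k(x); normalise over all components.
Since both observations come from the same component, the likelihood for component k is f_k(x₁)·f_k(x₂).
  f_I = [P(high | comp) = 0.40] × [0.18] = 0.072
  f_II = [P(high | comp) = 0.21] × [0.5] = 0.105
  f_III = [P(high | comp) = 0.48] × [0.21] = 0.1008
Unnormalised posteriors:
  π_I·f_I = 0.10 × 0.072 = 0.0072
  π_II·f_II = 0.73 × 0.105 = 0.07665
  π_III·f_III = 0.17 × 0.1008 = 0.017136
Evidence: 0.0072 + 0.07665 + 0.017136 = 0.100986
Responsibility of Class I: 0.0072 / 0.100986 ≈ 0.071

0.071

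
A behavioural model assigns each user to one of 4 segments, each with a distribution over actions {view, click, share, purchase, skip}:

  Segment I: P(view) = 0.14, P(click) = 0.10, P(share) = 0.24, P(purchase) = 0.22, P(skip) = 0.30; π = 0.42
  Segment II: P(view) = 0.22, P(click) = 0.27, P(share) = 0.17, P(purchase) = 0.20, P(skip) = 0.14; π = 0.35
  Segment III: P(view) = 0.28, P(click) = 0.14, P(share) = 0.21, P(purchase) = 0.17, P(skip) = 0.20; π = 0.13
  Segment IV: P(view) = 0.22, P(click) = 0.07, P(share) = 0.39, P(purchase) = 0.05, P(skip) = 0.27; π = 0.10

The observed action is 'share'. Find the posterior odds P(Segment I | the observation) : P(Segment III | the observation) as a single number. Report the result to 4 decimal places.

The posterior odds equal the prior odds times the likelihood ratio: (π_i/π_j)·(f_i(x)/f_j(x)).
Component likelihoods at x = 'share':
  f_I = 0.24
  f_II = 0.17
  f_III = 0.21
  f_IV = 0.39
Posterior odds = (π_I·f_I) / (π_III·f_III) = (0.42·0.24) / (0.13·0.21) = 0.1008 / 0.0273 ≈ 3.6923

3.6923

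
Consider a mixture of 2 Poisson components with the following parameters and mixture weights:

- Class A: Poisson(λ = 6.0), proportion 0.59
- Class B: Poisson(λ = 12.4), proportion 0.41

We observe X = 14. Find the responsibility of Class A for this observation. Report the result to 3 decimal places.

By Bayes' theorem, P(k | x) = π_k f_k(x) / Σ_j π_j f_j(x).
Component likelihoods at x = 14:
  f_A = e^(−6.0)·6.0^14/14! = 0.00222814
  f_B = e^(−12.4)·12.4^14/14! = 0.0959939
Weight by the priors:
  π_A·f_A = 0.59 × 0.00222814 = 0.0013146
  π_B·f_B = 0.41 × 0.0959939 = 0.0393575
Denominator: 0.0013146 + 0.0393575 = 0.0406721
P(Class A | the observation) ≈ 0.032

0.032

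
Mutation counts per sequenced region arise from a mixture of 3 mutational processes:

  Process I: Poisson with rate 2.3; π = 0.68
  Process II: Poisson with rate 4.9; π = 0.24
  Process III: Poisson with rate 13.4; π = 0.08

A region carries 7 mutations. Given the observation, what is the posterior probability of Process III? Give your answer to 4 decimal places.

0.0611

P(component k | x) = w_k·f_k(x) / marginal(x), where marginal(x) = Σ_j w_j·f_j(x).
Evaluate each component's likelihood at the observed value:
  f_I = 0.00677309
  f_II = 0.100207
  f_III = 0.0233215
Weight by the priors:
  w_I·f_I = 0.68 × 0.00677309 = 0.0046057
  w_II·f_II = 0.24 × 0.100207 = 0.0240497
  w_III·f_III = 0.08 × 0.0233215 = 0.00186572
Sum: 0.0046057 + 0.0240497 + 0.00186572 = 0.0305212
P(Process III | x) ≈ 0.0611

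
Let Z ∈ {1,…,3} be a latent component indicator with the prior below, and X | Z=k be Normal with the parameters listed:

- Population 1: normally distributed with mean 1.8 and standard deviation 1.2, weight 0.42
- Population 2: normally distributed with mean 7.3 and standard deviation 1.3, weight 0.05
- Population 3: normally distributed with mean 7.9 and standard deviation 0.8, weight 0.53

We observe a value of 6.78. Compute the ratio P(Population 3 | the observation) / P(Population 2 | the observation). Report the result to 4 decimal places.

7.0032

Posterior odds = (P(Z=i) f_i(x)) / (P(Z=j) f_j(x)); the normalising sum cancels.
Evaluate each component's likelihood at the observed value:
  L_1 = 6.05216e-05
  L_2 = 0.283285
  L_3 = 0.187159
Posterior odds = (P(Z=3)·L_3) / (P(Z=2)·L_2) = (0.53·0.187159) / (0.05·0.283285) = 0.0991944 / 0.0141642 ≈ 7.0032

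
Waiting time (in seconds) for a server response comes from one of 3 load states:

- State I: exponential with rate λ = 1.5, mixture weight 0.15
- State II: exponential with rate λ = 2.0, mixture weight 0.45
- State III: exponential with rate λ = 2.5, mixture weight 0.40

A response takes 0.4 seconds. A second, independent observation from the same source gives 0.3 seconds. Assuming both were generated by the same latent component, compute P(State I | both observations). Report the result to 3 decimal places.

By Bayes' theorem, P(k | x) = π_k f_k(x) / Σ_j π_j f_j(x).
Since both observations come from the same component, the likelihood for component k is f_k(x₁)·f_k(x₂).
  f_I = [1.5·e^(−1.5·0.4) = 1.5·e^(−0.6000) = 0.823217] × [0.956442] = 0.78736
  f_II = [2.0·e^(−2.0·0.4) = 2.0·e^(−0.8000) = 0.898658] × [1.09762] = 0.986388
  f_III = [2.5·e^(−2.5·0.4) = 2.5·e^(−1.0000) = 0.919699] × [1.18092] = 1.08609
Weight by the priors:
  π_I·f_I = 0.15 × 0.78736 = 0.118104
  π_II·f_II = 0.45 × 0.986388 = 0.443875
  π_III·f_III = 0.40 × 1.08609 = 0.434435
Sum: 0.118104 + 0.443875 + 0.434435 = 0.996413
P(State I | data) = 0.118104 / 0.996413 ≈ 0.119

0.119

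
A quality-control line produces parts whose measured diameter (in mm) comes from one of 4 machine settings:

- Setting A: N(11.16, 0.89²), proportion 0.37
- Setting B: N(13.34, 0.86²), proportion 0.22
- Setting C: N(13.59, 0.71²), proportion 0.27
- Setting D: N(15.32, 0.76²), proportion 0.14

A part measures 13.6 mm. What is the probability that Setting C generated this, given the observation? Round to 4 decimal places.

The responsibility of component k is π_k f_k(x) divided by Σ_j π_j f_j(x).
Normal densities:
  f_A = (1/(0.89·√(2π)))·exp(−(13.6−11.16)²/(2·0.89²)) = 0.448250·exp(-3.75811) = 0.0104567
  f_B = (1/(0.86·√(2π)))·exp(−(13.6−13.34)²/(2·0.86²)) = 0.463886·exp(-0.04570) = 0.443164
  f_C = (1/(0.71·√(2π)))·exp(−(13.6−13.59)²/(2·0.71²)) = 0.561891·exp(-0.00010) = 0.561835
  f_D = (1/(0.76·√(2π)))·exp(−(13.6−15.32)²/(2·0.76²)) = 0.524924·exp(-2.56094) = 0.0405409
Multiply by the mixture weights:
  π_A·f_A = 0.37 × 0.0104567 = 0.00386896
  π_B·f_B = 0.22 × 0.443164 = 0.097496
  π_C·f_C = 0.27 × 0.561835 = 0.151695
  π_D·f_D = 0.14 × 0.0405409 = 0.00567573
Evidence: 0.00386896 + 0.097496 + 0.151695 + 0.00567573 = 0.258736
P(Setting C | data) = 0.151695 / 0.258736 ≈ 0.5863

0.5863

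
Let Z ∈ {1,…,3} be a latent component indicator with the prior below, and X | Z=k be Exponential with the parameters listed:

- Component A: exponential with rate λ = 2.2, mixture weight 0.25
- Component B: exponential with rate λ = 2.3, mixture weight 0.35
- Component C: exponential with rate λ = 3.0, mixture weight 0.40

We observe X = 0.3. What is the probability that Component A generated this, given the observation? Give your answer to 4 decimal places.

By Bayes' theorem, P(k | x) = w_k f_k(x) / Σ_j w_j f_j(x).
Evaluate each component's likelihood at the observed value:
  f_A = 2.2·e^(−2.2·0.3) = 2.2·e^(−0.6600) = 1.13707
  f_B = 2.3·e^(−2.3·0.3) = 2.3·e^(−0.6900) = 1.15362
  f_C = 3.0·e^(−3.0·0.3) = 3.0·e^(−0.9000) = 1.21971
Unnormalised posteriors:
  w_A·f_A = 0.25 × 1.13707 = 0.284268
  w_B·f_B = 0.35 × 1.15362 = 0.403769
  w_C·f_C = 0.40 × 1.21971 = 0.487884
Marginal: 0.284268 + 0.403769 + 0.487884 = 1.17592
P(Component A | data) ≈ 0.2417

0.2417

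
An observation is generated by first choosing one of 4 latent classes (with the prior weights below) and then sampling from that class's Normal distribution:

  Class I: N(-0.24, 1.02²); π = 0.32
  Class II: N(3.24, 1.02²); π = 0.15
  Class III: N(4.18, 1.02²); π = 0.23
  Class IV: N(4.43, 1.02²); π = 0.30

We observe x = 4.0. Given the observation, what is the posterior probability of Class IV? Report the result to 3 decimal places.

0.447

The responsibility of component k is π_k f_k(x) divided by Σ_j π_j f_j(x).
Component likelihoods at x = 4.0:
  f_I = (1/(1.02·√(2π)))·exp(−(4.0−-0.24)²/(2·1.02²)) = 0.391120·exp(-8.63975) = 6.9201e-05
  f_II = (1/(1.02·√(2π)))·exp(−(4.0−3.24)²/(2·1.02²)) = 0.391120·exp(-0.27759) = 0.296317
  f_III = (1/(1.02·√(2π)))·exp(−(4.0−4.18)²/(2·1.02²)) = 0.391120·exp(-0.01557) = 0.385077
  f_IV = (1/(1.02·√(2π)))·exp(−(4.0−4.43)²/(2·1.02²)) = 0.391120·exp(-0.08886) = 0.357864
Prior × likelihood for each component:
  π_I·f_I = 0.32 × 6.9201e-05 = 2.21443e-05
  π_II·f_II = 0.15 × 0.296317 = 0.0444475
  π_III·f_III = 0.23 × 0.385077 = 0.0885677
  π_IV·f_IV = 0.30 × 0.357864 = 0.107359
Normaliser: 2.21443e-05 + 0.0444475 + 0.0885677 + 0.107359 = 0.240397
Responsibility of Class IV: 0.107359 / 0.240397 ≈ 0.447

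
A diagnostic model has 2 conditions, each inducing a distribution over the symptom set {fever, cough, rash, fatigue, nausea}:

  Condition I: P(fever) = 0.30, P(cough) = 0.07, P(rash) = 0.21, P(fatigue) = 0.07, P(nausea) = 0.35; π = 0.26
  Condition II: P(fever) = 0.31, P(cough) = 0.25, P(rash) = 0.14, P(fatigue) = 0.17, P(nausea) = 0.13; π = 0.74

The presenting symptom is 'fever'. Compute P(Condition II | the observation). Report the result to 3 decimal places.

0.746

Posterior ∝ prior × likelihood, so P(k | x) ∝ π_k f_k(x); normalise over all components.
Component likelihoods at x = 'fever':
  f_I = P(fever | comp) = 0.30
  f_II = P(fever | comp) = 0.31
Unnormalised posteriors:
  π_I·f_I = 0.26 × 0.3 = 0.078
  π_II·f_II = 0.74 × 0.31 = 0.2294
Evidence: 0.078 + 0.2294 = 0.3074
So the posterior for Condition II is 0.2294 / 0.3074 ≈ 0.746.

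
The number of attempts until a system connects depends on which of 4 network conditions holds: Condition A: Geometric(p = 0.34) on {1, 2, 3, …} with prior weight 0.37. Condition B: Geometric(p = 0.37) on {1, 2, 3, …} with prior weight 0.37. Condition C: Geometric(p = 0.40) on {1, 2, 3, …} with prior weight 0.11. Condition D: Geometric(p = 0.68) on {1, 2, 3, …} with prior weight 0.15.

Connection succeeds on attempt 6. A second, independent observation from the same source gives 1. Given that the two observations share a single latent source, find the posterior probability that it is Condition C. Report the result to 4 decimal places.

The responsibility of component k is P(Z=k) f_k(x) divided by Σ_j P(Z=j) f_j(x).
Since both observations come from the same component, the likelihood for component k is f_k(x₁)·f_k(x₂).
  f_A = [0.0425793] × [0.34] = 0.014477
  f_B = [0.0367202] × [0.37] = 0.0135865
  f_C = [0.031104] × [0.4] = 0.0124416
  f_D = [0.0022817] × [0.68] = 0.00155156
Prior × likelihood for each component:
  P(Z=A)·f_A = 0.37 × 0.014477 = 0.00535648
  P(Z=B)·f_B = 0.37 × 0.0135865 = 0.00502699
  P(Z=C)·f_C = 0.11 × 0.0124416 = 0.00136858
  P(Z=D)·f_D = 0.15 × 0.00155156 = 0.000232734
Marginal: 0.00535648 + 0.00502699 + 0.00136858 + 0.000232734 = 0.0119848
So the posterior for Condition C is 0.00136858 / 0.0119848 ≈ 0.1142.

0.1142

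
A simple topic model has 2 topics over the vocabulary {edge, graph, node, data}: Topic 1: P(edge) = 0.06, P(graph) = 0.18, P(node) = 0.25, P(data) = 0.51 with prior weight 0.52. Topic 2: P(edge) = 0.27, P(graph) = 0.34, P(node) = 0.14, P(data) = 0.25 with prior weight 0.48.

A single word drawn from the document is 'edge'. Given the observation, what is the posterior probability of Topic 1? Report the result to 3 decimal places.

The responsibility of component k is π_k f_k(x) divided by Σ_j π_j f_j(x).
Categorical probabilities:
  p_1 = P(edge | comp) = 0.06
  p_2 = P(edge | comp) = 0.27
Weight by the priors:
  π_1·p_1 = 0.52 × 0.06 = 0.0312
  π_2·p_2 = 0.48 × 0.27 = 0.1296
Denominator: 0.0312 + 0.1296 = 0.1608
P(Topic 1 | the observation) ≈ 0.194

0.194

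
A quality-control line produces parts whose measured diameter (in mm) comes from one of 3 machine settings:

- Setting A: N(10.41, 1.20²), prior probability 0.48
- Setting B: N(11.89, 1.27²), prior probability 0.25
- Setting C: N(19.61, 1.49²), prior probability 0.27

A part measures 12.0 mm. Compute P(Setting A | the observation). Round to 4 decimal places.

By Bayes' theorem, P(k | x) = w_k f_k(x) / Σ_j w_j f_j(x).
Normal densities:
  L_A = 0.138197
  L_B = 0.312952
  L_C = 5.7991e-07
Unnormalised posteriors:
  w_A·L_A = 0.48 × 0.138197 = 0.0663347
  w_B·L_B = 0.25 × 0.312952 = 0.0782379
  w_C·L_C = 0.27 × 5.7991e-07 = 1.56576e-07
Marginal: 0.0663347 + 0.0782379 + 1.56576e-07 = 0.144573
So the posterior for Setting A is 0.0663347 / 0.144573 ≈ 0.4588.

0.4588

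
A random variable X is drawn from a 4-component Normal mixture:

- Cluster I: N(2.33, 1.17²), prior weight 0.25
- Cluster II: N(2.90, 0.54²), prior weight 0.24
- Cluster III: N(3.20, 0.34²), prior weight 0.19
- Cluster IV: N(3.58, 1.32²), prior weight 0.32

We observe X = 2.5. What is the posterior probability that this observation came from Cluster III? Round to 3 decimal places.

Posterior ∝ prior × likelihood, so P(k | x) ∝ π_k f_k(x); normalise over all components.
Component likelihoods at x = 2.5:
  L_I = (1/(1.17·√(2π)))·exp(−(2.5−2.33)²/(2·1.17²)) = 0.340976·exp(-0.01056) = 0.337396
  L_II = (1/(0.54·√(2π)))·exp(−(2.5−2.90)²/(2·0.54²)) = 0.738782·exp(-0.27435) = 0.561524
  L_III = (1/(0.34·√(2π)))·exp(−(2.5−3.20)²/(2·0.34²)) = 1.173360·exp(-2.11938) = 0.140928
  L_IV = (1/(1.32·√(2π)))·exp(−(2.5−3.58)²/(2·1.32²)) = 0.302229·exp(-0.33471) = 0.216258
Prior × likelihood for each component:
  π_I·L_I = 0.25 × 0.337396 = 0.084349
  π_II·L_II = 0.24 × 0.561524 = 0.134766
  π_III·L_III = 0.19 × 0.140928 = 0.0267763
  π_IV·L_IV = 0.32 × 0.216258 = 0.0692027
Normaliser: 0.084349 + 0.134766 + 0.0267763 + 0.0692027 = 0.315094
P(Cluster III | x) ≈ 0.085

0.085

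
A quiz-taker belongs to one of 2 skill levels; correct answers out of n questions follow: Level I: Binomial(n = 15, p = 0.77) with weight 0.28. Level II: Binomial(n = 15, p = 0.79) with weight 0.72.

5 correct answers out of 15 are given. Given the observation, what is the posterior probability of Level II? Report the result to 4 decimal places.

0.5406

The responsibility of component k is w_k f_k(x) divided by Σ_j w_j f_j(x).
Component likelihoods at x = 5 correct answers out of 15:
  f_I = C(15,5)·0.77^5·0.23^10 = 3003·0.270678·4.14265e-07 = 0.000336734
  f_II = C(15,5)·0.79^5·0.21^10 = 3003·0.307706·1.66799e-07 = 0.000154129
Weight by the priors:
  w_I·f_I = 0.28 × 0.000336734 = 9.42856e-05
  w_II·f_II = 0.72 × 0.000154129 = 0.000110973
Normaliser: 9.42856e-05 + 0.000110973 = 0.000205258
Responsibility of Level II: 0.000110973 / 0.000205258 ≈ 0.5406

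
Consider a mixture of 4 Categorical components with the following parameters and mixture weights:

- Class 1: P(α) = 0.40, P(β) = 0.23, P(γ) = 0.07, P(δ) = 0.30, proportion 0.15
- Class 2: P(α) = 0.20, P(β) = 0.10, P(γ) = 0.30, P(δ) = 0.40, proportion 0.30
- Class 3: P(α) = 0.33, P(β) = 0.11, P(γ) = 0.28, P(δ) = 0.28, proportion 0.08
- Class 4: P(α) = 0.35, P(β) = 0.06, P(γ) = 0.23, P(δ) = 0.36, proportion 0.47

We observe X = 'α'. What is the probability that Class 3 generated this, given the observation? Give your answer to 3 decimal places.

0.085

P(component k | x) = P(Z=k)·f_k(x) / marginal(x), where marginal(x) = Σ_j P(Z=j)·f_j(x).
Evaluate each component's likelihood at the observed value:
  p_1 = P(α | comp) = 0.40
  p_2 = P(α | comp) = 0.20
  p_3 = P(α | comp) = 0.33
  p_4 = P(α | comp) = 0.35
Multiply by the mixture weights:
  P(Z=1)·p_1 = 0.15 × 0.4 = 0.06
  P(Z=2)·p_2 = 0.30 × 0.2 = 0.06
  P(Z=3)·p_3 = 0.08 × 0.33 = 0.0264
  P(Z=4)·p_4 = 0.47 × 0.35 = 0.1645
Sum: 0.06 + 0.06 + 0.0264 + 0.1645 = 0.3109
P(Class 3 | data) = 0.0264 / 0.3109 ≈ 0.085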